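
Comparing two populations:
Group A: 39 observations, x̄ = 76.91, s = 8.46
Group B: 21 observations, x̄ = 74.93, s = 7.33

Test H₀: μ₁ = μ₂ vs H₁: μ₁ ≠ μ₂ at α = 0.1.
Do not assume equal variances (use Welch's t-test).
Welch's two-sample t-test:
H₀: μ₁ = μ₂
H₁: μ₁ ≠ μ₂
s₁²/n₁ = 8.46²/39 = 1.8352,  s₂²/n₂ = 7.33²/21 = 2.5585
SE = √(s₁²/n₁ + s₂²/n₂) = √(1.8352 + 2.5585) = 2.0961
df (Welch-Satterthwaite) = (s₁²/n₁ + s₂²/n₂)² / [(s₁²/n₁)²/(n₁-1) + (s₂²/n₂)²/(n₂-1)] ≈ 46.41
t = (x̄₁ - x̄₂) / SE = (76.91 - 74.93) / 2.0961 = 1.98 / 2.0961 = 0.945
p-value = 0.3498

Since p-value > α = 0.1, we fail to reject H₀.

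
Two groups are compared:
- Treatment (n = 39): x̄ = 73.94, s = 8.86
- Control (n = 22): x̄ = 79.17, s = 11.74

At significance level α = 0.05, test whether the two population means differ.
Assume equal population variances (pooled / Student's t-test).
Student's two-sample t-test (equal variances):
H₀: μ₁ = μ₂
H₁: μ₁ ≠ μ₂
df = n₁ + n₂ - 2 = 59
Pooled variance s_p² = [(n₁-1)s₁² + (n₂-1)s₂²] / (n₁ + n₂ - 2) = [(38)(8.86²) + (21)(11.74²)] / 59 = 99.6163
SE = √(s_p²(1/n₁ + 1/n₂)) = √(99.6163 × (1/39 + 1/22)) = 2.6613
t = (x̄₁ - x̄₂) / SE = (73.94 - 79.17) / 2.6613 = -5.23 / 2.6613 = -1.965
p-value = 0.0541

Since p-value > α = 0.05, we fail to reject H₀.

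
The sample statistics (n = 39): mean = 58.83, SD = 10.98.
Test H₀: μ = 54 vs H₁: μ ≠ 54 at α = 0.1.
One-sample t-test:
H₀: μ = 54
H₁: μ ≠ 54
df = n - 1 = 38
t = (x̄ - μ₀) / (s/√n) = (58.83 - 54) / (10.98/√39) = 2.747
p-value = 0.0091

Since p-value < α = 0.1, we reject H₀.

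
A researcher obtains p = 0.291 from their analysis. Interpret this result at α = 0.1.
Since p = 0.291 > α = 0.1, fail to reject H₀.
There is insufficient evidence to reject the null hypothesis; the result is not statistically significant at the 0.1 level.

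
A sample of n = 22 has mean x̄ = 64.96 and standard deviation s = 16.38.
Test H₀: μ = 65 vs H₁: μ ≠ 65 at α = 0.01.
One-sample t-test:
H₀: μ = 65
H₁: μ ≠ 65
df = n - 1 = 21
t = (x̄ - μ₀) / (s/√n) = (64.96 - 65) / (16.38/√22) = -0.011
p-value = 0.9910

Since p-value > α = 0.01, we fail to reject H₀.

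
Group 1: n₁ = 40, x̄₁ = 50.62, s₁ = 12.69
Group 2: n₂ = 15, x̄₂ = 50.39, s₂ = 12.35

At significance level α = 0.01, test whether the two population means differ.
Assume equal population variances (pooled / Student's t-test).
Student's two-sample t-test (equal variances):
H₀: μ₁ = μ₂
H₁: μ₁ ≠ μ₂
df = n₁ + n₂ - 2 = 53
Pooled variance s_p² = [(n₁-1)s₁² + (n₂-1)s₂²] / (n₁ + n₂ - 2) = [(39)(12.69²) + (14)(12.35²)] / 53 = 158.7872
SE = √(s_p²(1/n₁ + 1/n₂)) = √(158.7872 × (1/40 + 1/15)) = 3.8152
t = (x̄₁ - x̄₂) / SE = (50.62 - 50.39) / 3.8152 = 0.23 / 3.8152 = 0.060
p-value = 0.9522

Since p-value > α = 0.01, we fail to reject H₀.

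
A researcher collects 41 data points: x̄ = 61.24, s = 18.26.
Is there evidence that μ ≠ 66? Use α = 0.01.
One-sample t-test:
H₀: μ = 66
H₁: μ ≠ 66
df = n - 1 = 40
t = (x̄ - μ₀) / (s/√n) = (61.24 - 66) / (18.26/√41) = -1.669
p-value = 0.1029

Since p-value > α = 0.01, we fail to reject H₀.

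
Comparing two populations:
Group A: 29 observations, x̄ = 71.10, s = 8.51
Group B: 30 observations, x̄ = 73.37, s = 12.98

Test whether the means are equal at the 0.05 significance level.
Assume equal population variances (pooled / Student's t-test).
Student's two-sample t-test (equal variances):
H₀: μ₁ = μ₂
H₁: μ₁ ≠ μ₂
df = n₁ + n₂ - 2 = 57
Pooled variance s_p² = [(n₁-1)s₁² + (n₂-1)s₂²] / (n₁ + n₂ - 2) = [(28)(8.51²) + (29)(12.98²)] / 57 = 121.2929
SE = √(s_p²(1/n₁ + 1/n₂)) = √(121.2929 × (1/29 + 1/30)) = 2.8680
t = (x̄₁ - x̄₂) / SE = (71.10 - 73.37) / 2.8680 = -2.27 / 2.8680 = -0.791
p-value = 0.4319

Since p-value > α = 0.05, we fail to reject H₀.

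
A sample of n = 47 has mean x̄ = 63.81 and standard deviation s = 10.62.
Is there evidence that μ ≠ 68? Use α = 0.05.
One-sample t-test:
H₀: μ = 68
H₁: μ ≠ 68
df = n - 1 = 46
t = (x̄ - μ₀) / (s/√n) = (63.81 - 68) / (10.62/√47) = -2.705
p-value = 0.0096

Since p-value < α = 0.05, we reject H₀.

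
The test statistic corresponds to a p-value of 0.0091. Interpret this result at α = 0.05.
Since p = 0.0091 < α = 0.05, reject H₀.
There is sufficient evidence to reject the null hypothesis; the result is statistically significant at the 0.05 level.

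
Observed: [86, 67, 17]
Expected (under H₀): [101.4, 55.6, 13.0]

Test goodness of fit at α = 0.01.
Chi-square goodness of fit test:
H₀: observed counts match expected distribution
H₁: observed counts differ from expected distribution
df = k - 1 = 2
χ² = Σ(O - E)²/E
   = (86 - 101.4)²/101.4 + (67 - 55.6)²/55.6 + (17 - 13.0)²/13.0
   = 2.339 + 2.337 + 1.231
   = 5.91
p-value = 0.0522

Since p-value > α = 0.01, we fail to reject H₀.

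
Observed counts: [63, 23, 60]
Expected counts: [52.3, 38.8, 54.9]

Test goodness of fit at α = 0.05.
Chi-square goodness of fit test:
H₀: observed counts match expected distribution
H₁: observed counts differ from expected distribution
df = k - 1 = 2
χ² = Σ(O - E)²/E
   = (63 - 52.3)²/52.3 + (23 - 38.8)²/38.8 + (60 - 54.9)²/54.9
   = 2.189 + 6.434 + 0.474
   = 9.10
p-value = 0.0106

Since p-value < α = 0.05, we reject H₀.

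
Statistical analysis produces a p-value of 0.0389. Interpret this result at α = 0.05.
Since p = 0.0389 < α = 0.05, reject H₀.
There is sufficient evidence to reject the null hypothesis; the result is statistically significant at the 0.05 level.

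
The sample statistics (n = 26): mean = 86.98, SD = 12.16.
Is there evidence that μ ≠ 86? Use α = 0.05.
One-sample t-test:
H₀: μ = 86
H₁: μ ≠ 86
df = n - 1 = 25
t = (x̄ - μ₀) / (s/√n) = (86.98 - 86) / (12.16/√26) = 0.411
p-value = 0.6846

Since p-value > α = 0.05, we fail to reject H₀.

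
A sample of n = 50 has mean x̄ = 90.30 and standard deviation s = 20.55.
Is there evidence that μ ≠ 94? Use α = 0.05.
One-sample t-test:
H₀: μ = 94
H₁: μ ≠ 94
df = n - 1 = 49
t = (x̄ - μ₀) / (s/√n) = (90.30 - 94) / (20.55/√50) = -1.273
p-value = 0.2090

Since p-value > α = 0.05, we fail to reject H₀.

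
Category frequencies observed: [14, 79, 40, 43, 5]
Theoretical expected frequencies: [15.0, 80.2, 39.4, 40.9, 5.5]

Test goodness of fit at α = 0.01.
Chi-square goodness of fit test:
H₀: observed counts match expected distribution
H₁: observed counts differ from expected distribution
df = k - 1 = 4
χ² = Σ(O - E)²/E
   = (14 - 15.0)²/15.0 + (79 - 80.2)²/80.2 + (40 - 39.4)²/39.4 + (43 - 40.9)²/40.9 + (5 - 5.5)²/5.5
   = 0.067 + 0.018 + 0.009 + 0.108 + 0.045
   = 0.25
p-value = 0.9930

Since p-value > α = 0.01, we fail to reject H₀.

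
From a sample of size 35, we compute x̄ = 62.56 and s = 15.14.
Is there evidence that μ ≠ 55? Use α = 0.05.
One-sample t-test:
H₀: μ = 55
H₁: μ ≠ 55
df = n - 1 = 34
t = (x̄ - μ₀) / (s/√n) = (62.56 - 55) / (15.14/√35) = 2.954
p-value = 0.0057

Since p-value < α = 0.05, we reject H₀.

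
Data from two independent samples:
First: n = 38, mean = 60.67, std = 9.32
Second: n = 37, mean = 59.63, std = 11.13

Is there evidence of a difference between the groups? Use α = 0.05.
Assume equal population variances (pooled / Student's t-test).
Student's two-sample t-test (equal variances):
H₀: μ₁ = μ₂
H₁: μ₁ ≠ μ₂
df = n₁ + n₂ - 2 = 73
Pooled variance s_p² = [(n₁-1)s₁² + (n₂-1)s₂²] / (n₁ + n₂ - 2) = [(37)(9.32²) + (36)(11.13²)] / 73 = 105.1161
SE = √(s_p²(1/n₁ + 1/n₂)) = √(105.1161 × (1/38 + 1/37)) = 2.3680
t = (x̄₁ - x̄₂) / SE = (60.67 - 59.63) / 2.3680 = 1.04 / 2.3680 = 0.439
p-value = 0.6618

Since p-value > α = 0.05, we fail to reject H₀.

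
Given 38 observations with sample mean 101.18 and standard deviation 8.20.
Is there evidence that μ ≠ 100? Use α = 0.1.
One-sample t-test:
H₀: μ = 100
H₁: μ ≠ 100
df = n - 1 = 37
t = (x̄ - μ₀) / (s/√n) = (101.18 - 100) / (8.20/√38) = 0.887
p-value = 0.3808

Since p-value > α = 0.1, we fail to reject H₀.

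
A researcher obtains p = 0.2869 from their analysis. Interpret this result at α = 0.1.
Since p = 0.2869 > α = 0.1, fail to reject H₀.
There is insufficient evidence to reject the null hypothesis; the result is not statistically significant at the 0.1 level.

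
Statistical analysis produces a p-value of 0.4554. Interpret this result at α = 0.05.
Since p = 0.4554 > α = 0.05, fail to reject H₀.
There is insufficient evidence to reject the null hypothesis; the result is not statistically significant at the 0.05 level.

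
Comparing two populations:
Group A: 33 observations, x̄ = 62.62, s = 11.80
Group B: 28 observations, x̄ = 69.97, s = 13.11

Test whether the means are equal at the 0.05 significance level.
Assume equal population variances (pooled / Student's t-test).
Student's two-sample t-test (equal variances):
H₀: μ₁ = μ₂
H₁: μ₁ ≠ μ₂
df = n₁ + n₂ - 2 = 59
Pooled variance s_p² = [(n₁-1)s₁² + (n₂-1)s₂²] / (n₁ + n₂ - 2) = [(32)(11.80²) + (27)(13.11²)] / 59 = 154.1733
SE = √(s_p²(1/n₁ + 1/n₂)) = √(154.1733 × (1/33 + 1/28)) = 3.1903
t = (x̄₁ - x̄₂) / SE = (62.62 - 69.97) / 3.1903 = -7.35 / 3.1903 = -2.304
p-value = 0.0248

Since p-value < α = 0.05, we reject H₀.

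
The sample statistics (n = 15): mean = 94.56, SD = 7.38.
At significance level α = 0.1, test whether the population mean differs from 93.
One-sample t-test:
H₀: μ = 93
H₁: μ ≠ 93
df = n - 1 = 14
t = (x̄ - μ₀) / (s/√n) = (94.56 - 93) / (7.38/√15) = 0.819
p-value = 0.4267

Since p-value > α = 0.1, we fail to reject H₀.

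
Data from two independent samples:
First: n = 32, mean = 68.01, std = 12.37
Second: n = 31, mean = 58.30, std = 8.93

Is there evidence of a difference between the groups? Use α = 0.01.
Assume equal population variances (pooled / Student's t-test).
Student's two-sample t-test (equal variances):
H₀: μ₁ = μ₂
H₁: μ₁ ≠ μ₂
df = n₁ + n₂ - 2 = 61
Pooled variance s_p² = [(n₁-1)s₁² + (n₂-1)s₂²] / (n₁ + n₂ - 2) = [(31)(12.37²) + (30)(8.93²)] / 61 = 116.9815
SE = √(s_p²(1/n₁ + 1/n₂)) = √(116.9815 × (1/32 + 1/31)) = 2.7257
t = (x̄₁ - x̄₂) / SE = (68.01 - 58.30) / 2.7257 = 9.71 / 2.7257 = 3.562
p-value = 0.0007

Since p-value < α = 0.01, we reject H₀.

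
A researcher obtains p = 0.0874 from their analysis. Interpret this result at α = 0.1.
Since p = 0.0874 < α = 0.1, reject H₀.
There is sufficient evidence to reject the null hypothesis; the result is statistically significant at the 0.1 level.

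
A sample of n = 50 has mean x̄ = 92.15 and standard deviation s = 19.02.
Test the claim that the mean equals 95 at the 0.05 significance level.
One-sample t-test:
H₀: μ = 95
H₁: μ ≠ 95
df = n - 1 = 49
t = (x̄ - μ₀) / (s/√n) = (92.15 - 95) / (19.02/√50) = -1.060
p-value = 0.2945

Since p-value > α = 0.05, we fail to reject H₀.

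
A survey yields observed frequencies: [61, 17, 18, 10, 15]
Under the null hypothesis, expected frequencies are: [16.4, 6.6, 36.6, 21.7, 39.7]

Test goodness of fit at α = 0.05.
Chi-square goodness of fit test:
H₀: observed counts match expected distribution
H₁: observed counts differ from expected distribution
df = k - 1 = 4
χ² = Σ(O - E)²/E
   = (61 - 16.4)²/16.4 + (17 - 6.6)²/6.6 + (18 - 36.6)²/36.6 + (10 - 21.7)²/21.7 + (15 - 39.7)²/39.7
   = 121.290 + 16.388 + 9.452 + 6.308 + 15.368
   = 168.81
p-value < 0.0001

Since p-value < α = 0.05, we reject H₀.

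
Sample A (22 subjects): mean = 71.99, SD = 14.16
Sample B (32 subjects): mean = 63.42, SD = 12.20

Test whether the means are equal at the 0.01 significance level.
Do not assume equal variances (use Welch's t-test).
Welch's two-sample t-test:
H₀: μ₁ = μ₂
H₁: μ₁ ≠ μ₂
s₁²/n₁ = 14.16²/22 = 9.1139,  s₂²/n₂ = 12.20²/32 = 4.6512
SE = √(s₁²/n₁ + s₂²/n₂) = √(9.1139 + 4.6512) = 3.7101
df (Welch-Satterthwaite) = (s₁²/n₁ + s₂²/n₂)² / [(s₁²/n₁)²/(n₁-1) + (s₂²/n₂)²/(n₂-1)] ≈ 40.72
t = (x̄₁ - x̄₂) / SE = (71.99 - 63.42) / 3.7101 = 8.57 / 3.7101 = 2.310
p-value = 0.0260

Since p-value > α = 0.01, we fail to reject H₀.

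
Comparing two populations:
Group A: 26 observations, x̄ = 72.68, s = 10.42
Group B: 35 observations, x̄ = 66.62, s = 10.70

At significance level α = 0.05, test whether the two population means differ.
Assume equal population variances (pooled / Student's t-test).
Student's two-sample t-test (equal variances):
H₀: μ₁ = μ₂
H₁: μ₁ ≠ μ₂
df = n₁ + n₂ - 2 = 59
Pooled variance s_p² = [(n₁-1)s₁² + (n₂-1)s₂²] / (n₁ + n₂ - 2) = [(25)(10.42²) + (34)(10.70²)] / 59 = 111.9842
SE = √(s_p²(1/n₁ + 1/n₂)) = √(111.9842 × (1/26 + 1/35)) = 2.7398
t = (x̄₁ - x̄₂) / SE = (72.68 - 66.62) / 2.7398 = 6.06 / 2.7398 = 2.212
p-value = 0.0309

Since p-value < α = 0.05, we reject H₀.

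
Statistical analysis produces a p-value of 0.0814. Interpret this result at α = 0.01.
Since p = 0.0814 > α = 0.01, fail to reject H₀.
There is insufficient evidence to reject the null hypothesis; the result is not statistically significant at the 0.01 level.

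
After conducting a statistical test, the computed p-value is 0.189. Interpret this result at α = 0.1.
Since p = 0.189 > α = 0.1, fail to reject H₀.
There is insufficient evidence to reject the null hypothesis; the result is not statistically significant at the 0.1 level.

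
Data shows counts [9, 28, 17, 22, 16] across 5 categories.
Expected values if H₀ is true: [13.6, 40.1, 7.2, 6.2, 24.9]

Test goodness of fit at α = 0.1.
Chi-square goodness of fit test:
H₀: observed counts match expected distribution
H₁: observed counts differ from expected distribution
df = k - 1 = 4
χ² = Σ(O - E)²/E
   = (9 - 13.6)²/13.6 + (28 - 40.1)²/40.1 + (17 - 7.2)²/7.2 + (22 - 6.2)²/6.2 + (16 - 24.9)²/24.9
   = 1.556 + 3.651 + 13.339 + 40.265 + 3.181
   = 61.99
p-value < 0.0001

Since p-value < α = 0.1, we reject H₀.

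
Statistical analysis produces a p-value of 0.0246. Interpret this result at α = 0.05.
Since p = 0.0246 < α = 0.05, reject H₀.
There is sufficient evidence to reject the null hypothesis; the result is statistically significant at the 0.05 level.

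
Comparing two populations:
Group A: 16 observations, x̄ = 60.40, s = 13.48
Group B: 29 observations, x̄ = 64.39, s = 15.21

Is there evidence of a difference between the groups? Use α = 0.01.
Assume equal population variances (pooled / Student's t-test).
Student's two-sample t-test (equal variances):
H₀: μ₁ = μ₂
H₁: μ₁ ≠ μ₂
df = n₁ + n₂ - 2 = 43
Pooled variance s_p² = [(n₁-1)s₁² + (n₂-1)s₂²] / (n₁ + n₂ - 2) = [(15)(13.48²) + (28)(15.21²)] / 43 = 214.0300
SE = √(s_p²(1/n₁ + 1/n₂)) = √(214.0300 × (1/16 + 1/29)) = 4.5560
t = (x̄₁ - x̄₂) / SE = (60.40 - 64.39) / 4.5560 = -3.99 / 4.5560 = -0.876
p-value = 0.3860

Since p-value > α = 0.01, we fail to reject H₀.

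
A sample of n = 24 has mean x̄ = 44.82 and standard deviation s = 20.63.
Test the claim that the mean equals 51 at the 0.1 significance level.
One-sample t-test:
H₀: μ = 51
H₁: μ ≠ 51
df = n - 1 = 23
t = (x̄ - μ₀) / (s/√n) = (44.82 - 51) / (20.63/√24) = -1.468
p-value = 0.1558

Since p-value > α = 0.1, we fail to reject H₀.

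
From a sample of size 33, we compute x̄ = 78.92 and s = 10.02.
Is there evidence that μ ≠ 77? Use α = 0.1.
One-sample t-test:
H₀: μ = 77
H₁: μ ≠ 77
df = n - 1 = 32
t = (x̄ - μ₀) / (s/√n) = (78.92 - 77) / (10.02/√33) = 1.101
p-value = 0.2792

Since p-value > α = 0.1, we fail to reject H₀.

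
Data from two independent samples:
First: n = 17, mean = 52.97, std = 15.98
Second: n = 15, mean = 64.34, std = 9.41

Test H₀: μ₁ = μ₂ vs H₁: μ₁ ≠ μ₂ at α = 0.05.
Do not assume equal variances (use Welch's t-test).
Welch's two-sample t-test:
H₀: μ₁ = μ₂
H₁: μ₁ ≠ μ₂
s₁²/n₁ = 15.98²/17 = 15.0212,  s₂²/n₂ = 9.41²/15 = 5.9032
SE = √(s₁²/n₁ + s₂²/n₂) = √(15.0212 + 5.9032) = 4.5743
df (Welch-Satterthwaite) = (s₁²/n₁ + s₂²/n₂)² / [(s₁²/n₁)²/(n₁-1) + (s₂²/n₂)²/(n₂-1)] ≈ 26.39
t = (x̄₁ - x̄₂) / SE = (52.97 - 64.34) / 4.5743 = -11.37 / 4.5743 = -2.486
p-value = 0.0196

Since p-value < α = 0.05, we reject H₀.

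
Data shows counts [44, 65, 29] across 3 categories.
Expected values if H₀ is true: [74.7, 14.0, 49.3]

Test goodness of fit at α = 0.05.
Chi-square goodness of fit test:
H₀: observed counts match expected distribution
H₁: observed counts differ from expected distribution
df = k - 1 = 2
χ² = Σ(O - E)²/E
   = (44 - 74.7)²/74.7 + (65 - 14.0)²/14.0 + (29 - 49.3)²/49.3
   = 12.617 + 185.786 + 8.359
   = 206.76
p-value < 0.0001

Since p-value < α = 0.05, we reject H₀.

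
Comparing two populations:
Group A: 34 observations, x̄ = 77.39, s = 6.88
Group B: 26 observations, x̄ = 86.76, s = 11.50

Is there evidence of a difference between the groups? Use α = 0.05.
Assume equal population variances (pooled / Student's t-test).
Student's two-sample t-test (equal variances):
H₀: μ₁ = μ₂
H₁: μ₁ ≠ μ₂
df = n₁ + n₂ - 2 = 58
Pooled variance s_p² = [(n₁-1)s₁² + (n₂-1)s₂²] / (n₁ + n₂ - 2) = [(33)(6.88²) + (25)(11.50²)] / 58 = 83.9360
SE = √(s_p²(1/n₁ + 1/n₂)) = √(83.9360 × (1/34 + 1/26)) = 2.3868
t = (x̄₁ - x̄₂) / SE = (77.39 - 86.76) / 2.3868 = -9.37 / 2.3868 = -3.926
p-value = 0.0002

Since p-value < α = 0.05, we reject H₀.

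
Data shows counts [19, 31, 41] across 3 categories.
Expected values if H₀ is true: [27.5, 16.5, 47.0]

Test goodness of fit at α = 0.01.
Chi-square goodness of fit test:
H₀: observed counts match expected distribution
H₁: observed counts differ from expected distribution
df = k - 1 = 2
χ² = Σ(O - E)²/E
   = (19 - 27.5)²/27.5 + (31 - 16.5)²/16.5 + (41 - 47.0)²/47.0
   = 2.627 + 12.742 + 0.766
   = 16.14
p-value = 0.0003

Since p-value < α = 0.01, we reject H₀.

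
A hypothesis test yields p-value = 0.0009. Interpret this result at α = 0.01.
Since p = 0.0009 < α = 0.01, reject H₀.
There is sufficient evidence to reject the null hypothesis; the result is statistically significant at the 0.01 level.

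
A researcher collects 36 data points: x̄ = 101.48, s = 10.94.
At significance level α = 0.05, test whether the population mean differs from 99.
One-sample t-test:
H₀: μ = 99
H₁: μ ≠ 99
df = n - 1 = 35
t = (x̄ - μ₀) / (s/√n) = (101.48 - 99) / (10.94/√36) = 1.360
p-value = 0.1825

Since p-value > α = 0.05, we fail to reject H₀.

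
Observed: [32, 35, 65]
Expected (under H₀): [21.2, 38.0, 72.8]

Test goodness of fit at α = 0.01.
Chi-square goodness of fit test:
H₀: observed counts match expected distribution
H₁: observed counts differ from expected distribution
df = k - 1 = 2
χ² = Σ(O - E)²/E
   = (32 - 21.2)²/21.2 + (35 - 38.0)²/38.0 + (65 - 72.8)²/72.8
   = 5.502 + 0.237 + 0.836
   = 6.57
p-value = 0.0374

Since p-value > α = 0.01, we fail to reject H₀.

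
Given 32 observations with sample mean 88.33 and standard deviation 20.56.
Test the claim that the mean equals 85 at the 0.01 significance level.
One-sample t-test:
H₀: μ = 85
H₁: μ ≠ 85
df = n - 1 = 31
t = (x̄ - μ₀) / (s/√n) = (88.33 - 85) / (20.56/√32) = 0.916
p-value = 0.3666

Since p-value > α = 0.01, we fail to reject H₀.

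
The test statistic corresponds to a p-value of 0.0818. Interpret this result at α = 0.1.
Since p = 0.0818 < α = 0.1, reject H₀.
There is sufficient evidence to reject the null hypothesis; the result is statistically significant at the 0.1 level.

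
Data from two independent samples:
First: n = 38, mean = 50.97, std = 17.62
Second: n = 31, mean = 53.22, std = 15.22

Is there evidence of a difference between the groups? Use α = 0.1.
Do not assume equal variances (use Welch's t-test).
Welch's two-sample t-test:
H₀: μ₁ = μ₂
H₁: μ₁ ≠ μ₂
s₁²/n₁ = 17.62²/38 = 8.1701,  s₂²/n₂ = 15.22²/31 = 7.4725
SE = √(s₁²/n₁ + s₂²/n₂) = √(8.1701 + 7.4725) = 3.9551
df (Welch-Satterthwaite) = (s₁²/n₁ + s₂²/n₂)² / [(s₁²/n₁)²/(n₁-1) + (s₂²/n₂)²/(n₂-1)] ≈ 66.76
t = (x̄₁ - x̄₂) / SE = (50.97 - 53.22) / 3.9551 = -2.25 / 3.9551 = -0.569
p-value = 0.5713

Since p-value > α = 0.1, we fail to reject H₀.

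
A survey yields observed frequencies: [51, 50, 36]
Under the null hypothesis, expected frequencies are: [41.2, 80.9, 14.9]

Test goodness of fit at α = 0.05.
Chi-square goodness of fit test:
H₀: observed counts match expected distribution
H₁: observed counts differ from expected distribution
df = k - 1 = 2
χ² = Σ(O - E)²/E
   = (51 - 41.2)²/41.2 + (50 - 80.9)²/80.9 + (36 - 14.9)²/14.9
   = 2.331 + 11.802 + 29.880
   = 44.01
p-value < 0.0001

Since p-value < α = 0.05, we reject H₀.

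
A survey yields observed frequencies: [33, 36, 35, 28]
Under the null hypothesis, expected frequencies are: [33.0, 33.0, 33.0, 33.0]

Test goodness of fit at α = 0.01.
Chi-square goodness of fit test:
H₀: observed counts match expected distribution
H₁: observed counts differ from expected distribution
df = k - 1 = 3
χ² = Σ(O - E)²/E
   = (33 - 33.0)²/33.0 + (36 - 33.0)²/33.0 + (35 - 33.0)²/33.0 + (28 - 33.0)²/33.0
   = 0.000 + 0.273 + 0.121 + 0.758
   = 1.15
p-value = 0.7647

Since p-value > α = 0.01, we fail to reject H₀.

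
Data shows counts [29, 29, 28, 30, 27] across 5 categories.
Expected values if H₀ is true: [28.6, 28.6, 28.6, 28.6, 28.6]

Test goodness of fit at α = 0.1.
Chi-square goodness of fit test:
H₀: observed counts match expected distribution
H₁: observed counts differ from expected distribution
df = k - 1 = 4
χ² = Σ(O - E)²/E
   = (29 - 28.6)²/28.6 + (29 - 28.6)²/28.6 + (28 - 28.6)²/28.6 + (30 - 28.6)²/28.6 + (27 - 28.6)²/28.6
   = 0.006 + 0.006 + 0.013 + 0.069 + 0.090
   = 0.18
p-value = 0.9961

Since p-value > α = 0.1, we fail to reject H₀.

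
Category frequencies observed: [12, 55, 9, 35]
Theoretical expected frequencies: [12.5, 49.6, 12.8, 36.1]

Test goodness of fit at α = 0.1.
Chi-square goodness of fit test:
H₀: observed counts match expected distribution
H₁: observed counts differ from expected distribution
df = k - 1 = 3
χ² = Σ(O - E)²/E
   = (12 - 12.5)²/12.5 + (55 - 49.6)²/49.6 + (9 - 12.8)²/12.8 + (35 - 36.1)²/36.1
   = 0.020 + 0.588 + 1.128 + 0.034
   = 1.77
p-value = 0.6216

Since p-value > α = 0.1, we fail to reject H₀.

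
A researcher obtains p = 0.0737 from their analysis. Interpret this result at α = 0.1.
Since p = 0.0737 < α = 0.1, reject H₀.
There is sufficient evidence to reject the null hypothesis; the result is statistically significant at the 0.1 level.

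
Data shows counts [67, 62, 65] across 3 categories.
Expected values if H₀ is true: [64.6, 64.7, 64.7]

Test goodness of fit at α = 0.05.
Chi-square goodness of fit test:
H₀: observed counts match expected distribution
H₁: observed counts differ from expected distribution
df = k - 1 = 2
χ² = Σ(O - E)²/E
   = (67 - 64.6)²/64.6 + (62 - 64.7)²/64.7 + (65 - 64.7)²/64.7
   = 0.089 + 0.113 + 0.001
   = 0.20
p-value = 0.9034

Since p-value > α = 0.05, we fail to reject H₀.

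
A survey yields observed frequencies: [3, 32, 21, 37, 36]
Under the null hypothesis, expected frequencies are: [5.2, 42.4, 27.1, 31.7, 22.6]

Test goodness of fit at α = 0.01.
Chi-square goodness of fit test:
H₀: observed counts match expected distribution
H₁: observed counts differ from expected distribution
df = k - 1 = 4
χ² = Σ(O - E)²/E
   = (3 - 5.2)²/5.2 + (32 - 42.4)²/42.4 + (21 - 27.1)²/27.1 + (37 - 31.7)²/31.7 + (36 - 22.6)²/22.6
   = 0.931 + 2.551 + 1.373 + 0.886 + 7.945
   = 13.69
p-value = 0.0084

Since p-value < α = 0.01, we reject H₀.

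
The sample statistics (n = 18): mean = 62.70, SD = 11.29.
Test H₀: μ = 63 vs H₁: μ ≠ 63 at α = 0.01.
One-sample t-test:
H₀: μ = 63
H₁: μ ≠ 63
df = n - 1 = 17
t = (x̄ - μ₀) / (s/√n) = (62.70 - 63) / (11.29/√18) = -0.113
p-value = 0.9116

Since p-value > α = 0.01, we fail to reject H₀.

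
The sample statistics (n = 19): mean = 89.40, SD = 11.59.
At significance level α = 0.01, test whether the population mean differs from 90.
One-sample t-test:
H₀: μ = 90
H₁: μ ≠ 90
df = n - 1 = 18
t = (x̄ - μ₀) / (s/√n) = (89.40 - 90) / (11.59/√19) = -0.226
p-value = 0.8240

Since p-value > α = 0.01, we fail to reject H₀.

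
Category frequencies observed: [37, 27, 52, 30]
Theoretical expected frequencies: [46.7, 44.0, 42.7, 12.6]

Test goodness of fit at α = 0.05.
Chi-square goodness of fit test:
H₀: observed counts match expected distribution
H₁: observed counts differ from expected distribution
df = k - 1 = 3
χ² = Σ(O - E)²/E
   = (37 - 46.7)²/46.7 + (27 - 44.0)²/44.0 + (52 - 42.7)²/42.7 + (30 - 12.6)²/12.6
   = 2.015 + 6.568 + 2.026 + 24.029
   = 34.64
p-value < 0.0001

Since p-value < α = 0.05, we reject H₀.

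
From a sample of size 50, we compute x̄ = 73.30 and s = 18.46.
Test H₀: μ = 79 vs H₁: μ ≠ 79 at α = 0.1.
One-sample t-test:
H₀: μ = 79
H₁: μ ≠ 79
df = n - 1 = 49
t = (x̄ - μ₀) / (s/√n) = (73.30 - 79) / (18.46/√50) = -2.183
p-value = 0.0338

Since p-value < α = 0.1, we reject H₀.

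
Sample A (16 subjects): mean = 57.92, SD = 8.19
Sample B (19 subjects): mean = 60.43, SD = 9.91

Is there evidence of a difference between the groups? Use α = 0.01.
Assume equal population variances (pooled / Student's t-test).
Student's two-sample t-test (equal variances):
H₀: μ₁ = μ₂
H₁: μ₁ ≠ μ₂
df = n₁ + n₂ - 2 = 33
Pooled variance s_p² = [(n₁-1)s₁² + (n₂-1)s₂²] / (n₁ + n₂ - 2) = [(15)(8.19²) + (18)(9.91²)] / 33 = 84.0572
SE = √(s_p²(1/n₁ + 1/n₂)) = √(84.0572 × (1/16 + 1/19)) = 3.1109
t = (x̄₁ - x̄₂) / SE = (57.92 - 60.43) / 3.1109 = -2.51 / 3.1109 = -0.807
p-value = 0.4255

Since p-value > α = 0.01, we fail to reject H₀.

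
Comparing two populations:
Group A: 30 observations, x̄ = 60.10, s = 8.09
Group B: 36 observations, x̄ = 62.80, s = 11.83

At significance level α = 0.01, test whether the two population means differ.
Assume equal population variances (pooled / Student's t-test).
Student's two-sample t-test (equal variances):
H₀: μ₁ = μ₂
H₁: μ₁ ≠ μ₂
df = n₁ + n₂ - 2 = 64
Pooled variance s_p² = [(n₁-1)s₁² + (n₂-1)s₂²] / (n₁ + n₂ - 2) = [(29)(8.09²) + (35)(11.83²)] / 64 = 106.1907
SE = √(s_p²(1/n₁ + 1/n₂)) = √(106.1907 × (1/30 + 1/36)) = 2.5474
t = (x̄₁ - x̄₂) / SE = (60.10 - 62.80) / 2.5474 = -2.70 / 2.5474 = -1.060
p-value = 0.2932

Since p-value > α = 0.01, we fail to reject H₀.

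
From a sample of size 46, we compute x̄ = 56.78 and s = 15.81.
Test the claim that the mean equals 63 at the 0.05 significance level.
One-sample t-test:
H₀: μ = 63
H₁: μ ≠ 63
df = n - 1 = 45
t = (x̄ - μ₀) / (s/√n) = (56.78 - 63) / (15.81/√46) = -2.668
p-value = 0.0106

Since p-value < α = 0.05, we reject H₀.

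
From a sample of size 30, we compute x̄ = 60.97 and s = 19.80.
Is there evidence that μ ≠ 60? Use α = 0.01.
One-sample t-test:
H₀: μ = 60
H₁: μ ≠ 60
df = n - 1 = 29
t = (x̄ - μ₀) / (s/√n) = (60.97 - 60) / (19.80/√30) = 0.268
p-value = 0.7903

Since p-value > α = 0.01, we fail to reject H₀.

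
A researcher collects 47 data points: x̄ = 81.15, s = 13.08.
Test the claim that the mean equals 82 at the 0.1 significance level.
One-sample t-test:
H₀: μ = 82
H₁: μ ≠ 82
df = n - 1 = 46
t = (x̄ - μ₀) / (s/√n) = (81.15 - 82) / (13.08/√47) = -0.446
p-value = 0.6580

Since p-value > α = 0.1, we fail to reject H₀.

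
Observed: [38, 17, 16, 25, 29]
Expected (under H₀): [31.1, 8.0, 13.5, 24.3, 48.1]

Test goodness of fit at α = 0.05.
Chi-square goodness of fit test:
H₀: observed counts match expected distribution
H₁: observed counts differ from expected distribution
df = k - 1 = 4
χ² = Σ(O - E)²/E
   = (38 - 31.1)²/31.1 + (17 - 8.0)²/8.0 + (16 - 13.5)²/13.5 + (25 - 24.3)²/24.3 + (29 - 48.1)²/48.1
   = 1.531 + 10.125 + 0.463 + 0.020 + 7.584
   = 19.72
p-value = 0.0006

Since p-value < α = 0.05, we reject H₀.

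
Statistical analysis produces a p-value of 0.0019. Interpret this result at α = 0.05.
Since p = 0.0019 < α = 0.05, reject H₀.
There is sufficient evidence to reject the null hypothesis; the result is statistically significant at the 0.05 level.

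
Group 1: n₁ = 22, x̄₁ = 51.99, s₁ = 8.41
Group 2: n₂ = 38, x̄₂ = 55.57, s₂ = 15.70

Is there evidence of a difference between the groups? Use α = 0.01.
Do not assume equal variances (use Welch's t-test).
Welch's two-sample t-test:
H₀: μ₁ = μ₂
H₁: μ₁ ≠ μ₂
s₁²/n₁ = 8.41²/22 = 3.2149,  s₂²/n₂ = 15.70²/38 = 6.4866
SE = √(s₁²/n₁ + s₂²/n₂) = √(3.2149 + 6.4866) = 3.1147
df (Welch-Satterthwaite) = (s₁²/n₁ + s₂²/n₂)² / [(s₁²/n₁)²/(n₁-1) + (s₂²/n₂)²/(n₂-1)] ≈ 57.76
t = (x̄₁ - x̄₂) / SE = (51.99 - 55.57) / 3.1147 = -3.58 / 3.1147 = -1.149
p-value = 0.2551

Since p-value > α = 0.01, we fail to reject H₀.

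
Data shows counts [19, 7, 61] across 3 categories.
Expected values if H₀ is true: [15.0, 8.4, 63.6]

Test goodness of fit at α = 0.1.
Chi-square goodness of fit test:
H₀: observed counts match expected distribution
H₁: observed counts differ from expected distribution
df = k - 1 = 2
χ² = Σ(O - E)²/E
   = (19 - 15.0)²/15.0 + (7 - 8.4)²/8.4 + (61 - 63.6)²/63.6
   = 1.067 + 0.233 + 0.106
   = 1.41
p-value = 0.4950

Since p-value > α = 0.1, we fail to reject H₀.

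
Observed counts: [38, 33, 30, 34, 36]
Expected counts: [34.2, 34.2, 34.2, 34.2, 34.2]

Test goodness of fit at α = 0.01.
Chi-square goodness of fit test:
H₀: observed counts match expected distribution
H₁: observed counts differ from expected distribution
df = k - 1 = 4
χ² = Σ(O - E)²/E
   = (38 - 34.2)²/34.2 + (33 - 34.2)²/34.2 + (30 - 34.2)²/34.2 + (34 - 34.2)²/34.2 + (36 - 34.2)²/34.2
   = 0.422 + 0.042 + 0.516 + 0.001 + 0.095
   = 1.08
p-value = 0.8981

Since p-value > α = 0.01, we fail to reject H₀.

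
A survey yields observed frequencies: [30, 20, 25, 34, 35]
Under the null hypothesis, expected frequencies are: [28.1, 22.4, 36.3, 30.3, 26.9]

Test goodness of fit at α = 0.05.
Chi-square goodness of fit test:
H₀: observed counts match expected distribution
H₁: observed counts differ from expected distribution
df = k - 1 = 4
χ² = Σ(O - E)²/E
   = (30 - 28.1)²/28.1 + (20 - 22.4)²/22.4 + (25 - 36.3)²/36.3 + (34 - 30.3)²/30.3 + (35 - 26.9)²/26.9
   = 0.128 + 0.257 + 3.518 + 0.452 + 2.439
   = 6.79
p-value = 0.1472

Since p-value > α = 0.05, we fail to reject H₀.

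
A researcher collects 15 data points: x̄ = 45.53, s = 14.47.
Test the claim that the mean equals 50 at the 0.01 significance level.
One-sample t-test:
H₀: μ = 50
H₁: μ ≠ 50
df = n - 1 = 14
t = (x̄ - μ₀) / (s/√n) = (45.53 - 50) / (14.47/√15) = -1.196
p-value = 0.2514

Since p-value > α = 0.01, we fail to reject H₀.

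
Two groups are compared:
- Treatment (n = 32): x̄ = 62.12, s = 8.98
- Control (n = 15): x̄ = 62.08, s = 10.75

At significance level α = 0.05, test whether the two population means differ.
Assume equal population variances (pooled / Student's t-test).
Student's two-sample t-test (equal variances):
H₀: μ₁ = μ₂
H₁: μ₁ ≠ μ₂
df = n₁ + n₂ - 2 = 45
Pooled variance s_p² = [(n₁-1)s₁² + (n₂-1)s₂²] / (n₁ + n₂ - 2) = [(31)(8.98²) + (14)(10.75²)] / 45 = 91.5051
SE = √(s_p²(1/n₁ + 1/n₂)) = √(91.5051 × (1/32 + 1/15)) = 2.9933
t = (x̄₁ - x̄₂) / SE = (62.12 - 62.08) / 2.9933 = 0.04 / 2.9933 = 0.013
p-value = 0.9894

Since p-value > α = 0.05, we fail to reject H₀.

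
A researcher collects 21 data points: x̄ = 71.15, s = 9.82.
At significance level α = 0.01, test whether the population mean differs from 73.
One-sample t-test:
H₀: μ = 73
H₁: μ ≠ 73
df = n - 1 = 20
t = (x̄ - μ₀) / (s/√n) = (71.15 - 73) / (9.82/√21) = -0.863
p-value = 0.3982

Since p-value > α = 0.01, we fail to reject H₀.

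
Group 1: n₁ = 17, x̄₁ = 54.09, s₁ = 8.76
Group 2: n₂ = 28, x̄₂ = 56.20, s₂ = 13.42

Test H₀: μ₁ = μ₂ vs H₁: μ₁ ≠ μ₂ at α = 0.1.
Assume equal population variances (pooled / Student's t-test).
Student's two-sample t-test (equal variances):
H₀: μ₁ = μ₂
H₁: μ₁ ≠ μ₂
df = n₁ + n₂ - 2 = 43
Pooled variance s_p² = [(n₁-1)s₁² + (n₂-1)s₂²] / (n₁ + n₂ - 2) = [(16)(8.76²) + (27)(13.42²)] / 43 = 141.6373
SE = √(s_p²(1/n₁ + 1/n₂)) = √(141.6373 × (1/17 + 1/28)) = 3.6592
t = (x̄₁ - x̄₂) / SE = (54.09 - 56.20) / 3.6592 = -2.11 / 3.6592 = -0.577
p-value = 0.5672

Since p-value > α = 0.1, we fail to reject H₀.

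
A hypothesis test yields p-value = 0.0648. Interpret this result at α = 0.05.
Since p = 0.0648 > α = 0.05, fail to reject H₀.
There is insufficient evidence to reject the null hypothesis; the result is not statistically significant at the 0.05 level.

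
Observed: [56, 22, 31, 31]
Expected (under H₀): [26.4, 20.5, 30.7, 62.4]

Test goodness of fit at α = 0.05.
Chi-square goodness of fit test:
H₀: observed counts match expected distribution
H₁: observed counts differ from expected distribution
df = k - 1 = 3
χ² = Σ(O - E)²/E
   = (56 - 26.4)²/26.4 + (22 - 20.5)²/20.5 + (31 - 30.7)²/30.7 + (31 - 62.4)²/62.4
   = 33.188 + 0.110 + 0.003 + 15.801
   = 49.10
p-value < 0.0001

Since p-value < α = 0.05, we reject H₀.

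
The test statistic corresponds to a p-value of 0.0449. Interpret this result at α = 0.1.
Since p = 0.0449 < α = 0.1, reject H₀.
There is sufficient evidence to reject the null hypothesis; the result is statistically significant at the 0.1 level.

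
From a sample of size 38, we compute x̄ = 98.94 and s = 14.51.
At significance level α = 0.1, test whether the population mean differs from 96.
One-sample t-test:
H₀: μ = 96
H₁: μ ≠ 96
df = n - 1 = 37
t = (x̄ - μ₀) / (s/√n) = (98.94 - 96) / (14.51/√38) = 1.249
p-value = 0.2195

Since p-value > α = 0.1, we fail to reject H₀.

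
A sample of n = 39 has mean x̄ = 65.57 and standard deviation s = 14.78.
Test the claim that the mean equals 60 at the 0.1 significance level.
One-sample t-test:
H₀: μ = 60
H₁: μ ≠ 60
df = n - 1 = 38
t = (x̄ - μ₀) / (s/√n) = (65.57 - 60) / (14.78/√39) = 2.353
p-value = 0.0239

Since p-value < α = 0.1, we reject H₀.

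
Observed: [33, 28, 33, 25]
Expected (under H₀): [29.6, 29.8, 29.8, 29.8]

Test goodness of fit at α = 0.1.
Chi-square goodness of fit test:
H₀: observed counts match expected distribution
H₁: observed counts differ from expected distribution
df = k - 1 = 3
χ² = Σ(O - E)²/E
   = (33 - 29.6)²/29.6 + (28 - 29.8)²/29.8 + (33 - 29.8)²/29.8 + (25 - 29.8)²/29.8
   = 0.391 + 0.109 + 0.344 + 0.773
   = 1.62
p-value = 0.6558

Since p-value > α = 0.1, we fail to reject H₀.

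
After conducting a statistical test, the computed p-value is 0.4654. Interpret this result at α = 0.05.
Since p = 0.4654 > α = 0.05, fail to reject H₀.
There is insufficient evidence to reject the null hypothesis; the result is not statistically significant at the 0.05 level.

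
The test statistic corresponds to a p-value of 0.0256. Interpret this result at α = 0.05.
Since p = 0.0256 < α = 0.05, reject H₀.
There is sufficient evidence to reject the null hypothesis; the result is statistically significant at the 0.05 level.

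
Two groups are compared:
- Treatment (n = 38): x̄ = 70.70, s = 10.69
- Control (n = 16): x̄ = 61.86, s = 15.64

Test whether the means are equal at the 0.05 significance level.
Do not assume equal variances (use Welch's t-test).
Welch's two-sample t-test:
H₀: μ₁ = μ₂
H₁: μ₁ ≠ μ₂
s₁²/n₁ = 10.69²/38 = 3.0073,  s₂²/n₂ = 15.64²/16 = 15.2881
SE = √(s₁²/n₁ + s₂²/n₂) = √(3.0073 + 15.2881) = 4.2773
df (Welch-Satterthwaite) = (s₁²/n₁ + s₂²/n₂)² / [(s₁²/n₁)²/(n₁-1) + (s₂²/n₂)²/(n₂-1)] ≈ 21.15
t = (x̄₁ - x̄₂) / SE = (70.70 - 61.86) / 4.2773 = 8.84 / 4.2773 = 2.067
p-value = 0.0512

Since p-value > α = 0.05, we fail to reject H₀.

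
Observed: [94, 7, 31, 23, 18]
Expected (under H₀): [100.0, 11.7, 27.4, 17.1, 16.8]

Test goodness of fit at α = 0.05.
Chi-square goodness of fit test:
H₀: observed counts match expected distribution
H₁: observed counts differ from expected distribution
df = k - 1 = 4
χ² = Σ(O - E)²/E
   = (94 - 100.0)²/100.0 + (7 - 11.7)²/11.7 + (31 - 27.4)²/27.4 + (23 - 17.1)²/17.1 + (18 - 16.8)²/16.8
   = 0.360 + 1.888 + 0.473 + 2.036 + 0.086
   = 4.84
p-value = 0.3039

Since p-value > α = 0.05, we fail to reject H₀.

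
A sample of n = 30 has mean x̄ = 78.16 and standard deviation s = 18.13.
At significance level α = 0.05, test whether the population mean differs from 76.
One-sample t-test:
H₀: μ = 76
H₁: μ ≠ 76
df = n - 1 = 29
t = (x̄ - μ₀) / (s/√n) = (78.16 - 76) / (18.13/√30) = 0.653
p-value = 0.5192

Since p-value > α = 0.05, we fail to reject H₀.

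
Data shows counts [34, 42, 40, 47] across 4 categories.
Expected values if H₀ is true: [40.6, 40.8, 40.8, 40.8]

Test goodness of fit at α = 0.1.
Chi-square goodness of fit test:
H₀: observed counts match expected distribution
H₁: observed counts differ from expected distribution
df = k - 1 = 3
χ² = Σ(O - E)²/E
   = (34 - 40.6)²/40.6 + (42 - 40.8)²/40.8 + (40 - 40.8)²/40.8 + (47 - 40.8)²/40.8
   = 1.073 + 0.035 + 0.016 + 0.942
   = 2.07
p-value = 0.5588

Since p-value > α = 0.1, we fail to reject H₀.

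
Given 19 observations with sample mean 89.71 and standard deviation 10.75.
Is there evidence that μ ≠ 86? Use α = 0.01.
One-sample t-test:
H₀: μ = 86
H₁: μ ≠ 86
df = n - 1 = 18
t = (x̄ - μ₀) / (s/√n) = (89.71 - 86) / (10.75/√19) = 1.504
p-value = 0.1498

Since p-value > α = 0.01, we fail to reject H₀.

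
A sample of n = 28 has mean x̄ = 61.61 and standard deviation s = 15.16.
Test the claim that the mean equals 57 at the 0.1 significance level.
One-sample t-test:
H₀: μ = 57
H₁: μ ≠ 57
df = n - 1 = 27
t = (x̄ - μ₀) / (s/√n) = (61.61 - 57) / (15.16/√28) = 1.609
p-value = 0.1192

Since p-value > α = 0.1, we fail to reject H₀.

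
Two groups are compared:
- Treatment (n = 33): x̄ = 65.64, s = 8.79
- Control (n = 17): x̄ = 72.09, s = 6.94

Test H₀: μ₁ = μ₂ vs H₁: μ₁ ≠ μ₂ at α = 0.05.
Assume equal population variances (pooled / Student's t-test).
Student's two-sample t-test (equal variances):
H₀: μ₁ = μ₂
H₁: μ₁ ≠ μ₂
df = n₁ + n₂ - 2 = 48
Pooled variance s_p² = [(n₁-1)s₁² + (n₂-1)s₂²] / (n₁ + n₂ - 2) = [(32)(8.79²) + (16)(6.94²)] / 48 = 67.5639
SE = √(s_p²(1/n₁ + 1/n₂)) = √(67.5639 × (1/33 + 1/17)) = 2.4539
t = (x̄₁ - x̄₂) / SE = (65.64 - 72.09) / 2.4539 = -6.45 / 2.4539 = -2.628
p-value = 0.0115

Since p-value < α = 0.05, we reject H₀.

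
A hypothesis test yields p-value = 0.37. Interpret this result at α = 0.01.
Since p = 0.37 > α = 0.01, fail to reject H₀.
There is insufficient evidence to reject the null hypothesis; the result is not statistically significant at the 0.01 level.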